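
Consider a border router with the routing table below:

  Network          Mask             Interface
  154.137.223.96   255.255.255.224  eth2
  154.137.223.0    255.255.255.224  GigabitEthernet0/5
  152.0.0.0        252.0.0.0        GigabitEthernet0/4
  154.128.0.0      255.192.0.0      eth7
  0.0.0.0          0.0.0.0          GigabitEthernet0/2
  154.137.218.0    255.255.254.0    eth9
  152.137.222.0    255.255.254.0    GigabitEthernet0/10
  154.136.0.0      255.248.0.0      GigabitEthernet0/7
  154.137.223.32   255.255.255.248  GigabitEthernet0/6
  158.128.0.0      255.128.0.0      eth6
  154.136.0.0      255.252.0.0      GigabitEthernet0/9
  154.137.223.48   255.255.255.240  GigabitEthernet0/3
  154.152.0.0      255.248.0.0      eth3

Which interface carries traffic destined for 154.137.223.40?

GigabitEthernet0/9

Routes whose prefix contains 154.137.223.40:
  0.0.0.0/0 (default, matches everything) -> GigabitEthernet0/2
  152.0.0.0/6 (152.0.0.0 - 155.255.255.255) -> GigabitEthernet0/4
  154.128.0.0/10 (154.128.0.0 - 154.191.255.255) -> eth7
  154.136.0.0/13 (154.136.0.0 - 154.143.255.255) -> GigabitEthernet0/7
  154.136.0.0/14 (154.136.0.0 - 154.139.255.255) -> GigabitEthernet0/9
More-specific entries that do NOT match:
  154.137.223.32/29 (154.137.223.32 - 154.137.223.39) does not contain 154.137.223.40
  154.137.223.48/28 (154.137.223.48 - 154.137.223.63) does not contain 154.137.223.40
  154.137.223.96/27 (154.137.223.96 - 154.137.223.127) does not contain 154.137.223.40
  154.137.223.0/27 (154.137.223.0 - 154.137.223.31) does not contain 154.137.223.40
  154.137.218.0/23 (154.137.218.0 - 154.137.219.255) does not contain 154.137.223.40
  152.137.222.0/23 (152.137.222.0 - 152.137.223.255) does not contain 154.137.223.40
Longest matching prefix is /14 -> interface GigabitEthernet0/9.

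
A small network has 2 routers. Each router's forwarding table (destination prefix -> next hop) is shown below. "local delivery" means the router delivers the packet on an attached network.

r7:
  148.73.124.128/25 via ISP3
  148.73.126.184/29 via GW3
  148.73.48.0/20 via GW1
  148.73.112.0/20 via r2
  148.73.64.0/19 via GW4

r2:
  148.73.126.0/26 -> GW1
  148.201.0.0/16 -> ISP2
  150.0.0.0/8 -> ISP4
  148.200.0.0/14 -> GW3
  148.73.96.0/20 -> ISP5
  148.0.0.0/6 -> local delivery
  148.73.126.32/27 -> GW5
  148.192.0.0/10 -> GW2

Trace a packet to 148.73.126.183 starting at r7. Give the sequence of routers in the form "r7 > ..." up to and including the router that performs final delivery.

r7 > r2

At r7: longest match for 148.73.126.183 is 148.73.112.0/20 -> r2
At r2: longest match for 148.73.126.183 is 148.0.0.0/6 -> local delivery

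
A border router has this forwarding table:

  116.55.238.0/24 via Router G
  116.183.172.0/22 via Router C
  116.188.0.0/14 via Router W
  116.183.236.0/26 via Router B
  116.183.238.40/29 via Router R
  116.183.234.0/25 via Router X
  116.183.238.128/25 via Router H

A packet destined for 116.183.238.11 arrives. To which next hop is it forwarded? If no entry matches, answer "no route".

no route

No entry's prefix contains 116.183.238.11; there is no default route.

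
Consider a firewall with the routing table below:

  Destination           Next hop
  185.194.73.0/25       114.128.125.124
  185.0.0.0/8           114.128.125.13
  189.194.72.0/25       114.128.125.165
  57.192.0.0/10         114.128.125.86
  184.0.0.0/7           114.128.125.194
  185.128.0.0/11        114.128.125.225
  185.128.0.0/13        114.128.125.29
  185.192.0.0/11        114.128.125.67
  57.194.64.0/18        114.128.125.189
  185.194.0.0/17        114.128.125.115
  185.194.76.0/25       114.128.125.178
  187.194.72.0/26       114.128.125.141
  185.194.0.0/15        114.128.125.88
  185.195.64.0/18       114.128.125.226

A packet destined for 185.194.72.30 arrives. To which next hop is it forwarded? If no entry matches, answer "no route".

114.128.125.115

Routes whose prefix contains 185.194.72.30:
  184.0.0.0/7 (184.0.0.0 - 185.255.255.255) -> 114.128.125.194
  185.0.0.0/8 (185.0.0.0 - 185.255.255.255) -> 114.128.125.13
  185.192.0.0/11 (185.192.0.0 - 185.223.255.255) -> 114.128.125.67
  185.194.0.0/15 (185.194.0.0 - 185.195.255.255) -> 114.128.125.88
  185.194.0.0/17 (185.194.0.0 - 185.194.127.255) -> 114.128.125.115
More-specific entries that do NOT match:
  187.194.72.0/26 (187.194.72.0 - 187.194.72.63) does not contain 185.194.72.30
  185.194.73.0/25 (185.194.73.0 - 185.194.73.127) does not contain 185.194.72.30
  189.194.72.0/25 (189.194.72.0 - 189.194.72.127) does not contain 185.194.72.30
  185.194.76.0/25 (185.194.76.0 - 185.194.76.127) does not contain 185.194.72.30
  57.194.64.0/18 (57.194.64.0 - 57.194.127.255) does not contain 185.194.72.30
  185.195.64.0/18 (185.195.64.0 - 185.195.127.255) does not contain 185.194.72.30
Longest matching prefix is /17 -> next hop 114.128.125.115.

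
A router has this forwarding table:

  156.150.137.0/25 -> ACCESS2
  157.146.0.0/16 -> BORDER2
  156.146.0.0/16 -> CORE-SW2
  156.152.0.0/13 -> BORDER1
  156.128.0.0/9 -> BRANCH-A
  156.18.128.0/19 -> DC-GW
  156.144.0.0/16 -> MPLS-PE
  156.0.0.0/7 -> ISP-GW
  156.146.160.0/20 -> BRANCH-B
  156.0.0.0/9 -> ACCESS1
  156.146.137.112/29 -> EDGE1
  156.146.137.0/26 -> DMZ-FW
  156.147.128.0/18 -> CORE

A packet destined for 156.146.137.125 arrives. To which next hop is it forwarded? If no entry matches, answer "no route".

CORE-SW2

Routes whose prefix contains 156.146.137.125:
  156.0.0.0/7 (156.0.0.0 - 157.255.255.255) -> ISP-GW
  156.128.0.0/9 (156.128.0.0 - 156.255.255.255) -> BRANCH-A
  156.146.0.0/16 (156.146.0.0 - 156.146.255.255) -> CORE-SW2
More-specific entries that do NOT match:
  156.146.137.112/29 (156.146.137.112 - 156.146.137.119) does not contain 156.146.137.125
  156.146.137.0/26 (156.146.137.0 - 156.146.137.63) does not contain 156.146.137.125
  156.150.137.0/25 (156.150.137.0 - 156.150.137.127) does not contain 156.146.137.125
  156.146.160.0/20 (156.146.160.0 - 156.146.175.255) does not contain 156.146.137.125
  156.18.128.0/19 (156.18.128.0 - 156.18.159.255) does not contain 156.146.137.125
  156.147.128.0/18 (156.147.128.0 - 156.147.191.255) does not contain 156.146.137.125
Longest matching prefix is /16 -> next hop CORE-SW2.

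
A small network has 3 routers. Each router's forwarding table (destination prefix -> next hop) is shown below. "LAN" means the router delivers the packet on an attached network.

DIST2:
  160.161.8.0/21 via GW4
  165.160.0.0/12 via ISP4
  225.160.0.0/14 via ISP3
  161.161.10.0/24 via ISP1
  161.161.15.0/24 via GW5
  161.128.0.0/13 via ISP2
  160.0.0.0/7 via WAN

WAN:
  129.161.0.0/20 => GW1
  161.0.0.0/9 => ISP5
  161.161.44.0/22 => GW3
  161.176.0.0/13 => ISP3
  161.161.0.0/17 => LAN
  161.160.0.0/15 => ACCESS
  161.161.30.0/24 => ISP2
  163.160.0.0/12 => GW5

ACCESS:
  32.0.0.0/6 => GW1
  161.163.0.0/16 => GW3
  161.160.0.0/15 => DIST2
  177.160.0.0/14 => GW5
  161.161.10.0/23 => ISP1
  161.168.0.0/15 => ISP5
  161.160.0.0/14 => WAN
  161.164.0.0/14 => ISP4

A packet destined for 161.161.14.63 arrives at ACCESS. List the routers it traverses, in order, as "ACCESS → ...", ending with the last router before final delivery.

ACCESS → DIST2 → WAN

At ACCESS: longest match for 161.161.14.63 is 161.160.0.0/15 -> DIST2
At DIST2: longest match for 161.161.14.63 is 160.0.0.0/7 -> WAN
At WAN: longest match for 161.161.14.63 is 161.161.0.0/17 -> LAN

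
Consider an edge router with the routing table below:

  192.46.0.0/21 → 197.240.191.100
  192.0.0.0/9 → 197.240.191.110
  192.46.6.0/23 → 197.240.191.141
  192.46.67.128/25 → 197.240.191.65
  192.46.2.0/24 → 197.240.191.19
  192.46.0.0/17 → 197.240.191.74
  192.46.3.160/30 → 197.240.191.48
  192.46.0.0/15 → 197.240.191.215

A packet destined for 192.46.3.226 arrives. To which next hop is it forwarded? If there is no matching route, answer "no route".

197.240.191.100

Routes whose prefix contains 192.46.3.226:
  192.0.0.0/9 (192.0.0.0 - 192.127.255.255) -> 197.240.191.110
  192.46.0.0/15 (192.46.0.0 - 192.47.255.255) -> 197.240.191.215
  192.46.0.0/17 (192.46.0.0 - 192.46.127.255) -> 197.240.191.74
  192.46.0.0/21 (192.46.0.0 - 192.46.7.255) -> 197.240.191.100
More-specific entries that do NOT match:
  192.46.3.160/30 (192.46.3.160 - 192.46.3.163) does not contain 192.46.3.226
  192.46.67.128/25 (192.46.67.128 - 192.46.67.255) does not contain 192.46.3.226
  192.46.2.0/24 (192.46.2.0 - 192.46.2.255) does not contain 192.46.3.226
  192.46.6.0/23 (192.46.6.0 - 192.46.7.255) does not contain 192.46.3.226
Longest matching prefix is /21 -> next hop 197.240.191.100.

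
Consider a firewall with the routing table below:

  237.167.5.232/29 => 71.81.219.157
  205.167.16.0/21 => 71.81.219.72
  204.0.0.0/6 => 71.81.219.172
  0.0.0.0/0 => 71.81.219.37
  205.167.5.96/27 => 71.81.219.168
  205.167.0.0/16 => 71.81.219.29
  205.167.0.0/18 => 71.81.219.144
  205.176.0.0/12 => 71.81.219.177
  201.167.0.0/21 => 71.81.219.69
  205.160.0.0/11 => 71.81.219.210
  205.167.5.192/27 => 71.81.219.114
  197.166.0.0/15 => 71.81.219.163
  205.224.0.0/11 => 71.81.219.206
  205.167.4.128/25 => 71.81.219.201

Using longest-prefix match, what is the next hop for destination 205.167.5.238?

Routes whose prefix contains 205.167.5.238:
  0.0.0.0/0 (default, matches everything) -> 71.81.219.37
  204.0.0.0/6 (204.0.0.0 - 207.255.255.255) -> 71.81.219.172
  205.160.0.0/11 (205.160.0.0 - 205.191.255.255) -> 71.81.219.210
  205.167.0.0/16 (205.167.0.0 - 205.167.255.255) -> 71.81.219.29
  205.167.0.0/18 (205.167.0.0 - 205.167.63.255) -> 71.81.219.144
More-specific entries that do NOT match:
  237.167.5.232/29 (237.167.5.232 - 237.167.5.239) does not contain 205.167.5.238
  205.167.5.96/27 (205.167.5.96 - 205.167.5.127) does not contain 205.167.5.238
  205.167.5.192/27 (205.167.5.192 - 205.167.5.223) does not contain 205.167.5.238
  205.167.4.128/25 (205.167.4.128 - 205.167.4.255) does not contain 205.167.5.238
  205.167.16.0/21 (205.167.16.0 - 205.167.23.255) does not contain 205.167.5.238
  201.167.0.0/21 (201.167.0.0 - 201.167.7.255) does not contain 205.167.5.238
Longest matching prefix is /18 -> next hop 71.81.219.144.

71.81.219.144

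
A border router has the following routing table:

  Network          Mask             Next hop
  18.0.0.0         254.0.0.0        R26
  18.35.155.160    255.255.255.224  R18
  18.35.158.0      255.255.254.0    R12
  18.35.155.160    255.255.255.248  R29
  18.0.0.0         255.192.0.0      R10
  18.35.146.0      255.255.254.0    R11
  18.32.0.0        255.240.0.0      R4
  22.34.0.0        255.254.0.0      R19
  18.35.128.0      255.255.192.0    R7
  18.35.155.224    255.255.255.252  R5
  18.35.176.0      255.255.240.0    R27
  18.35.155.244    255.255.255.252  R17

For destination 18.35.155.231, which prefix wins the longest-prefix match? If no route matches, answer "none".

Entries matching 18.35.155.231:
  18.0.0.0/7 (18.0.0.0 - 19.255.255.255)
  18.0.0.0/10 (18.0.0.0 - 18.63.255.255)
  18.32.0.0/12 (18.32.0.0 - 18.47.255.255)
  18.35.128.0/18 (18.35.128.0 - 18.35.191.255)
Most specific is 18.35.128.0/18.

18.35.128.0/18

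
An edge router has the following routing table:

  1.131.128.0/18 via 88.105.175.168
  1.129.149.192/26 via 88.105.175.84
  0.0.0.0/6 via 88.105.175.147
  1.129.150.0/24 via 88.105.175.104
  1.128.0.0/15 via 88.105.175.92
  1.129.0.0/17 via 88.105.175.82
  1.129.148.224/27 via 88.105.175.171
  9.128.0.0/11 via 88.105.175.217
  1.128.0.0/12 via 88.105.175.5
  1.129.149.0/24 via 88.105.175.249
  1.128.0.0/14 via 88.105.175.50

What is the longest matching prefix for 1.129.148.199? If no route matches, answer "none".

Entries matching 1.129.148.199:
  0.0.0.0/6 (0.0.0.0 - 3.255.255.255)
  1.128.0.0/12 (1.128.0.0 - 1.143.255.255)
  1.128.0.0/14 (1.128.0.0 - 1.131.255.255)
  1.128.0.0/15 (1.128.0.0 - 1.129.255.255)
Most specific is 1.128.0.0/15.

1.128.0.0/15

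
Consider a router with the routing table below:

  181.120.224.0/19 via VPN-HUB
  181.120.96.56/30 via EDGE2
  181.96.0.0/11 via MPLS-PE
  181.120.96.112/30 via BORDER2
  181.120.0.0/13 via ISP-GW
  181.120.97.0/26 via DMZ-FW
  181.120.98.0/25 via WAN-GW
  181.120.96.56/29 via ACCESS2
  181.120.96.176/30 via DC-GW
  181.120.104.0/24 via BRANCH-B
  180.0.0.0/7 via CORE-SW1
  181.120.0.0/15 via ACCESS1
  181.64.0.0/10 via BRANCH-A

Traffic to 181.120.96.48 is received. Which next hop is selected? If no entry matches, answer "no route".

Routes whose prefix contains 181.120.96.48:
  180.0.0.0/7 (180.0.0.0 - 181.255.255.255) -> CORE-SW1
  181.64.0.0/10 (181.64.0.0 - 181.127.255.255) -> BRANCH-A
  181.96.0.0/11 (181.96.0.0 - 181.127.255.255) -> MPLS-PE
  181.120.0.0/13 (181.120.0.0 - 181.127.255.255) -> ISP-GW
  181.120.0.0/15 (181.120.0.0 - 181.121.255.255) -> ACCESS1
More-specific entries that do NOT match:
  181.120.96.56/30 (181.120.96.56 - 181.120.96.59) does not contain 181.120.96.48
  181.120.96.112/30 (181.120.96.112 - 181.120.96.115) does not contain 181.120.96.48
  181.120.96.176/30 (181.120.96.176 - 181.120.96.179) does not contain 181.120.96.48
  181.120.96.56/29 (181.120.96.56 - 181.120.96.63) does not contain 181.120.96.48
  181.120.97.0/26 (181.120.97.0 - 181.120.97.63) does not contain 181.120.96.48
  181.120.98.0/25 (181.120.98.0 - 181.120.98.127) does not contain 181.120.96.48
  181.120.104.0/24 (181.120.104.0 - 181.120.104.255) does not contain 181.120.96.48
  181.120.224.0/19 (181.120.224.0 - 181.120.255.255) does not contain 181.120.96.48
Longest matching prefix is /15 -> next hop ACCESS1.

ACCESS1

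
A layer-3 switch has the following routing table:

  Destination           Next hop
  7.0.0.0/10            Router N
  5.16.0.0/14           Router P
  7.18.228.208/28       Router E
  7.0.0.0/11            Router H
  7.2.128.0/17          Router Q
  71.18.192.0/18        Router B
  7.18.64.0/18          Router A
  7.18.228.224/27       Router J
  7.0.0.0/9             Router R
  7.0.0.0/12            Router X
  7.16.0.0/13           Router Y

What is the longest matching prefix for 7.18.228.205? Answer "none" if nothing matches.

Entries matching 7.18.228.205:
  7.0.0.0/9 (7.0.0.0 - 7.127.255.255)
  7.0.0.0/10 (7.0.0.0 - 7.63.255.255)
  7.0.0.0/11 (7.0.0.0 - 7.31.255.255)
  7.16.0.0/13 (7.16.0.0 - 7.23.255.255)
Most specific is 7.16.0.0/13.

7.16.0.0/13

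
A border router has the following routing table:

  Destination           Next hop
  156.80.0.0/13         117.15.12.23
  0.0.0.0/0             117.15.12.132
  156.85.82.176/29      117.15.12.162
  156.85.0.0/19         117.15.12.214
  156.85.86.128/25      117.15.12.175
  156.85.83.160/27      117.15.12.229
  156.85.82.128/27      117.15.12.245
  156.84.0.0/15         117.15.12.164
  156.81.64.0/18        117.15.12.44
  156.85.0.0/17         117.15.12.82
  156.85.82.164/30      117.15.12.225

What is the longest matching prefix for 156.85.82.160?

156.85.0.0/17

Entries matching 156.85.82.160:
  0.0.0.0/0 (default, matches everything)
  156.80.0.0/13 (156.80.0.0 - 156.87.255.255)
  156.84.0.0/15 (156.84.0.0 - 156.85.255.255)
  156.85.0.0/17 (156.85.0.0 - 156.85.127.255)
Most specific is 156.85.0.0/17.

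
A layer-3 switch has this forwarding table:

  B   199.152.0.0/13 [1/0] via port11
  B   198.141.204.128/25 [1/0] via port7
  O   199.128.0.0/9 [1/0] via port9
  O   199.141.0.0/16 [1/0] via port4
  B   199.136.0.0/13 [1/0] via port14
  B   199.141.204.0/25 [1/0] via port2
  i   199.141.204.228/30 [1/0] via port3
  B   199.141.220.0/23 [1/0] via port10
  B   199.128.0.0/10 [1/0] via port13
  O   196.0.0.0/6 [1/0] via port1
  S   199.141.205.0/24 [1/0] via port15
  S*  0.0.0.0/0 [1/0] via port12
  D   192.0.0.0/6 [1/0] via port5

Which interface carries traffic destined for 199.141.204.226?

Routes whose prefix contains 199.141.204.226:
  0.0.0.0/0 (default, matches everything) -> port12
  196.0.0.0/6 (196.0.0.0 - 199.255.255.255) -> port1
  199.128.0.0/9 (199.128.0.0 - 199.255.255.255) -> port9
  199.128.0.0/10 (199.128.0.0 - 199.191.255.255) -> port13
  199.136.0.0/13 (199.136.0.0 - 199.143.255.255) -> port14
  199.141.0.0/16 (199.141.0.0 - 199.141.255.255) -> port4
More-specific entries that do NOT match:
  199.141.204.228/30 (199.141.204.228 - 199.141.204.231) does not contain 199.141.204.226
  198.141.204.128/25 (198.141.204.128 - 198.141.204.255) does not contain 199.141.204.226
  199.141.204.0/25 (199.141.204.0 - 199.141.204.127) does not contain 199.141.204.226
  199.141.205.0/24 (199.141.205.0 - 199.141.205.255) does not contain 199.141.204.226
  199.141.220.0/23 (199.141.220.0 - 199.141.221.255) does not contain 199.141.204.226
Longest matching prefix is /16 -> interface port4.

port4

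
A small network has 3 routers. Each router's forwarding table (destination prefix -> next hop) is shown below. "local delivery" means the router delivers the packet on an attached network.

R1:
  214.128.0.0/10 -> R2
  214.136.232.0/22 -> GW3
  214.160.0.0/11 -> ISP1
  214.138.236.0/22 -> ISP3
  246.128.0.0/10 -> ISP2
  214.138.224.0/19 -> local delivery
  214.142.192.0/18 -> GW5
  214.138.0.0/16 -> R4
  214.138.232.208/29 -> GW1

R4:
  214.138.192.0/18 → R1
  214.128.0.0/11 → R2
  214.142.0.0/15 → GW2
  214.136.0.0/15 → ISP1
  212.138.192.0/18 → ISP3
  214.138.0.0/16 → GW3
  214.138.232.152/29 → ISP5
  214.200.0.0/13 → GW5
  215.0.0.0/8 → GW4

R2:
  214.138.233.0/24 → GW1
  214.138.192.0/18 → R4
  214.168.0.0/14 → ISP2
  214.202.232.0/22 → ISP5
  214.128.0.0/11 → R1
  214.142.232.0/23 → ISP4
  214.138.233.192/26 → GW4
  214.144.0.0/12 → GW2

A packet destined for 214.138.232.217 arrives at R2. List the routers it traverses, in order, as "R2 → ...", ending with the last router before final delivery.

At R2: longest match for 214.138.232.217 is 214.138.192.0/18 -> R4
At R4: longest match for 214.138.232.217 is 214.138.192.0/18 -> R1
At R1: longest match for 214.138.232.217 is 214.138.224.0/19 -> local delivery

R2 → R4 → R1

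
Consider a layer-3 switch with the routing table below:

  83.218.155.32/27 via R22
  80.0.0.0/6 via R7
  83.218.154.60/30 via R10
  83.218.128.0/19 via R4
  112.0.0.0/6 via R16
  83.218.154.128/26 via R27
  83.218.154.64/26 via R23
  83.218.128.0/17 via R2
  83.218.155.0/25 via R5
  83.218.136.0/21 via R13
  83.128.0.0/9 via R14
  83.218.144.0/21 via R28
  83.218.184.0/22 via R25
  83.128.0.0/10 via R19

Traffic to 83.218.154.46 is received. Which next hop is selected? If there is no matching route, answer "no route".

R4

Routes whose prefix contains 83.218.154.46:
  80.0.0.0/6 (80.0.0.0 - 83.255.255.255) -> R7
  83.128.0.0/9 (83.128.0.0 - 83.255.255.255) -> R14
  83.218.128.0/17 (83.218.128.0 - 83.218.255.255) -> R2
  83.218.128.0/19 (83.218.128.0 - 83.218.159.255) -> R4
More-specific entries that do NOT match:
  83.218.154.60/30 (83.218.154.60 - 83.218.154.63) does not contain 83.218.154.46
  83.218.155.32/27 (83.218.155.32 - 83.218.155.63) does not contain 83.218.154.46
  83.218.154.128/26 (83.218.154.128 - 83.218.154.191) does not contain 83.218.154.46
  83.218.154.64/26 (83.218.154.64 - 83.218.154.127) does not contain 83.218.154.46
  83.218.155.0/25 (83.218.155.0 - 83.218.155.127) does not contain 83.218.154.46
  83.218.184.0/22 (83.218.184.0 - 83.218.187.255) does not contain 83.218.154.46
  83.218.136.0/21 (83.218.136.0 - 83.218.143.255) does not contain 83.218.154.46
  83.218.144.0/21 (83.218.144.0 - 83.218.151.255) does not contain 83.218.154.46
Longest matching prefix is /19 -> next hop R4.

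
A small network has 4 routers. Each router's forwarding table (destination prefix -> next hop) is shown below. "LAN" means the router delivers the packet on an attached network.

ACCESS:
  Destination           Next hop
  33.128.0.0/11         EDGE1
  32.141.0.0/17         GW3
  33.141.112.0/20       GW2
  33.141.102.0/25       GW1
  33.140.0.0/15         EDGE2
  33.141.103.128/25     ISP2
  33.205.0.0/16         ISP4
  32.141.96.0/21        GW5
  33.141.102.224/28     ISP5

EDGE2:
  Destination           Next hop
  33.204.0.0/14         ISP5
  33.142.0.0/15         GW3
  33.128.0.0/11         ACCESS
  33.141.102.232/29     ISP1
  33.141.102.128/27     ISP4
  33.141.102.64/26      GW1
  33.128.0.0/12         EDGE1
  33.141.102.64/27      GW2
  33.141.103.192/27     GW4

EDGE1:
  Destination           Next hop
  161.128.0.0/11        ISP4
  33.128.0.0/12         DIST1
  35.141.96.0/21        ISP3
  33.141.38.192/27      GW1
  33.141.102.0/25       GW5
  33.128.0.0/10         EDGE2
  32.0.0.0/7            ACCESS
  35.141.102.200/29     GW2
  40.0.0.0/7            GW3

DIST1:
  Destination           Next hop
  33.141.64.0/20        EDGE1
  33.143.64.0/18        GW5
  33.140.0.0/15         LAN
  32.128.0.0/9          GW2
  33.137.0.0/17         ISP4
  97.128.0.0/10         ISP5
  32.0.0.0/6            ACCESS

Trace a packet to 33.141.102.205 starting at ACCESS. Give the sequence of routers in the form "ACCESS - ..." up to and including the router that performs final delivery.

ACCESS - EDGE2 - EDGE1 - DIST1

At ACCESS: longest match for 33.141.102.205 is 33.140.0.0/15 -> EDGE2
At EDGE2: longest match for 33.141.102.205 is 33.128.0.0/12 -> EDGE1
At EDGE1: longest match for 33.141.102.205 is 33.128.0.0/12 -> DIST1
At DIST1: longest match for 33.141.102.205 is 33.140.0.0/15 -> LAN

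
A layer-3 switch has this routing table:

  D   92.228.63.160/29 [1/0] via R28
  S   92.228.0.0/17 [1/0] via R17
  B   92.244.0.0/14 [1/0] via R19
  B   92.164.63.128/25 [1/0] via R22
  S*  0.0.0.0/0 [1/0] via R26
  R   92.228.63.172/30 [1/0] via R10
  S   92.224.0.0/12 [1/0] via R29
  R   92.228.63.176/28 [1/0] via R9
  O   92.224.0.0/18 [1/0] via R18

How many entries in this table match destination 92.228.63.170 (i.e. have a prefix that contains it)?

Prefixes containing 92.228.63.170:
  0.0.0.0/0 (default, matches everything)
  92.224.0.0/12 (92.224.0.0 - 92.239.255.255)
  92.228.0.0/17 (92.228.0.0 - 92.228.127.255)
Total matching entries: 3.

3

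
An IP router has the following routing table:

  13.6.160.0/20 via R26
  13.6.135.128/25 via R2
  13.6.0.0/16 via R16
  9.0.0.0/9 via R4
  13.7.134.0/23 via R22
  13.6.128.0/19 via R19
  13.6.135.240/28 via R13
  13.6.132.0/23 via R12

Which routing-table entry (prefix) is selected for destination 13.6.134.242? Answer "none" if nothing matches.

Entries matching 13.6.134.242:
  13.6.0.0/16 (13.6.0.0 - 13.6.255.255)
  13.6.128.0/19 (13.6.128.0 - 13.6.159.255)
Most specific is 13.6.128.0/19.

13.6.128.0/19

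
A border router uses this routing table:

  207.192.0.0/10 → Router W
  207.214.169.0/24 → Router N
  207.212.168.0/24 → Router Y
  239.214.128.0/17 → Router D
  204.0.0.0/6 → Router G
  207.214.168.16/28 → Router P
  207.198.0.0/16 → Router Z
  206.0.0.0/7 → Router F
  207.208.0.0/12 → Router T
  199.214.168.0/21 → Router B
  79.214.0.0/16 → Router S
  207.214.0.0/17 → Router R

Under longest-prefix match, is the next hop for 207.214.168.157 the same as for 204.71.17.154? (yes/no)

207.214.168.157: longest match 207.208.0.0/12 -> Router T
204.71.17.154: longest match 204.0.0.0/6 -> Router G

no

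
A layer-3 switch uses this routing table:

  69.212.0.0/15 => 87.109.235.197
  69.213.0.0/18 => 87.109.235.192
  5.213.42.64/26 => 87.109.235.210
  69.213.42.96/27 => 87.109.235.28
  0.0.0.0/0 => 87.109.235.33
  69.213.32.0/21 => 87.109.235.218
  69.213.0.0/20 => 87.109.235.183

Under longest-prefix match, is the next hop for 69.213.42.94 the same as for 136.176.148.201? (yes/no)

no

69.213.42.94: longest match 69.213.0.0/18 -> 87.109.235.192
136.176.148.201: longest match 0.0.0.0/0 -> 87.109.235.33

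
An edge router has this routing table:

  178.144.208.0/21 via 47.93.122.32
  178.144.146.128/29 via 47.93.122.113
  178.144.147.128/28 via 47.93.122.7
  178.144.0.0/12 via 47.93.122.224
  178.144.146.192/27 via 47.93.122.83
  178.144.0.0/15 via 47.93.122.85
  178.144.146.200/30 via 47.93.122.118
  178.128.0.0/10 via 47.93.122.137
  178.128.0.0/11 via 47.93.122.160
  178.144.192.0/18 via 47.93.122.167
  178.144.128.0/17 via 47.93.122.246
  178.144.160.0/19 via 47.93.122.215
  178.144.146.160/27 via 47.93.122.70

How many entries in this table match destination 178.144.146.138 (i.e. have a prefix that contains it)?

Prefixes containing 178.144.146.138:
  178.128.0.0/10 (178.128.0.0 - 178.191.255.255)
  178.128.0.0/11 (178.128.0.0 - 178.159.255.255)
  178.144.0.0/12 (178.144.0.0 - 178.159.255.255)
  178.144.0.0/15 (178.144.0.0 - 178.145.255.255)
  178.144.128.0/17 (178.144.128.0 - 178.144.255.255)
Total matching entries: 5.

5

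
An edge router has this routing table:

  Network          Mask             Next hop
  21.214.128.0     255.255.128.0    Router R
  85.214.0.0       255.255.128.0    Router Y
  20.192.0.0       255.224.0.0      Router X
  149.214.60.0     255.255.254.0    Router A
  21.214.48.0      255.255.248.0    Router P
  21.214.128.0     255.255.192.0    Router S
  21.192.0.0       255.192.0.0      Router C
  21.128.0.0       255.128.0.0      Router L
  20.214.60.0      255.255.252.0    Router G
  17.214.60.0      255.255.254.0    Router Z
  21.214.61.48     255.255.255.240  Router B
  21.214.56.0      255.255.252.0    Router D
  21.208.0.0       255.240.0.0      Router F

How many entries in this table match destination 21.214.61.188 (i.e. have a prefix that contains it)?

3

Prefixes containing 21.214.61.188:
  21.128.0.0/9 (21.128.0.0 - 21.255.255.255)
  21.192.0.0/10 (21.192.0.0 - 21.255.255.255)
  21.208.0.0/12 (21.208.0.0 - 21.223.255.255)
Total matching entries: 3.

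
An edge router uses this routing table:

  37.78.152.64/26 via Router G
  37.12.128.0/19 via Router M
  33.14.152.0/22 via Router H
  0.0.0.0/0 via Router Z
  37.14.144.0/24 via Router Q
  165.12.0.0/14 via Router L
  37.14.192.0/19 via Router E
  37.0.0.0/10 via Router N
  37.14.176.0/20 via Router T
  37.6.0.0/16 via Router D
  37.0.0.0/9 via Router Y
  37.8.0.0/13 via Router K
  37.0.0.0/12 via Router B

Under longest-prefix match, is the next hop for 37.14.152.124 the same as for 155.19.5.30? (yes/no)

37.14.152.124: longest match 37.8.0.0/13 -> Router K
155.19.5.30: longest match 0.0.0.0/0 -> Router Z

no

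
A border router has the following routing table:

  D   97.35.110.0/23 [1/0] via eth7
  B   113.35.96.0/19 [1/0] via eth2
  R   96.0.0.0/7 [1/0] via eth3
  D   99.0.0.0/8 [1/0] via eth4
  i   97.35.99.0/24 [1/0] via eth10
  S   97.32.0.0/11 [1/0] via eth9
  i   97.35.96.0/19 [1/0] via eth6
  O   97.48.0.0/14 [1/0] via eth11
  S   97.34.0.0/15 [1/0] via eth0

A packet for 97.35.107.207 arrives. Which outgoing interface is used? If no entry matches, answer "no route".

Routes whose prefix contains 97.35.107.207:
  96.0.0.0/7 (96.0.0.0 - 97.255.255.255) -> eth3
  97.32.0.0/11 (97.32.0.0 - 97.63.255.255) -> eth9
  97.34.0.0/15 (97.34.0.0 - 97.35.255.255) -> eth0
  97.35.96.0/19 (97.35.96.0 - 97.35.127.255) -> eth6
More-specific entries that do NOT match:
  97.35.99.0/24 (97.35.99.0 - 97.35.99.255) does not contain 97.35.107.207
  97.35.110.0/23 (97.35.110.0 - 97.35.111.255) does not contain 97.35.107.207
Longest matching prefix is /19 -> interface eth6.

eth6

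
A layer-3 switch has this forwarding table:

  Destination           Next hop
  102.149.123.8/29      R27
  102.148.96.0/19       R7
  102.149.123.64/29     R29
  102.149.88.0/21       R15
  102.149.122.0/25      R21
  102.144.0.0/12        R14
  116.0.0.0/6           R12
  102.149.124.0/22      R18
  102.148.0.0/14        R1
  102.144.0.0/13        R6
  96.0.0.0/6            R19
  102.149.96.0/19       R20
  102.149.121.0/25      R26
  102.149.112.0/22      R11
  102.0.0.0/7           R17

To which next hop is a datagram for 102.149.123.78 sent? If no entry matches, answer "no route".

Routes whose prefix contains 102.149.123.78:
  102.0.0.0/7 (102.0.0.0 - 103.255.255.255) -> R17
  102.144.0.0/12 (102.144.0.0 - 102.159.255.255) -> R14
  102.144.0.0/13 (102.144.0.0 - 102.151.255.255) -> R6
  102.148.0.0/14 (102.148.0.0 - 102.151.255.255) -> R1
  102.149.96.0/19 (102.149.96.0 - 102.149.127.255) -> R20
More-specific entries that do NOT match:
  102.149.123.8/29 (102.149.123.8 - 102.149.123.15) does not contain 102.149.123.78
  102.149.123.64/29 (102.149.123.64 - 102.149.123.71) does not contain 102.149.123.78
  102.149.122.0/25 (102.149.122.0 - 102.149.122.127) does not contain 102.149.123.78
  102.149.121.0/25 (102.149.121.0 - 102.149.121.127) does not contain 102.149.123.78
  102.149.124.0/22 (102.149.124.0 - 102.149.127.255) does not contain 102.149.123.78
  102.149.112.0/22 (102.149.112.0 - 102.149.115.255) does not contain 102.149.123.78
  102.149.88.0/21 (102.149.88.0 - 102.149.95.255) does not contain 102.149.123.78
Longest matching prefix is /19 -> next hop R20.

R20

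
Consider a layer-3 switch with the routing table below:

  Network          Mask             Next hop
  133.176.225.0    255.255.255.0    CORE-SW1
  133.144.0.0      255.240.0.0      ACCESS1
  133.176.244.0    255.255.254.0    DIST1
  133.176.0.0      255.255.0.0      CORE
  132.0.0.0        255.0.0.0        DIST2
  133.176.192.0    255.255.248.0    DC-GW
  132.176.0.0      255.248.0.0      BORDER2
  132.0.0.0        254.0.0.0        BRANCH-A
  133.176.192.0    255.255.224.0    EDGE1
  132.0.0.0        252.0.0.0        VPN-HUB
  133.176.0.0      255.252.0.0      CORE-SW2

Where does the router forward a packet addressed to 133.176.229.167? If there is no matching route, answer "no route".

Routes whose prefix contains 133.176.229.167:
  132.0.0.0/6 (132.0.0.0 - 135.255.255.255) -> VPN-HUB
  132.0.0.0/7 (132.0.0.0 - 133.255.255.255) -> BRANCH-A
  133.176.0.0/14 (133.176.0.0 - 133.179.255.255) -> CORE-SW2
  133.176.0.0/16 (133.176.0.0 - 133.176.255.255) -> CORE
More-specific entries that do NOT match:
  133.176.225.0/24 (133.176.225.0 - 133.176.225.255) does not contain 133.176.229.167
  133.176.244.0/23 (133.176.244.0 - 133.176.245.255) does not contain 133.176.229.167
  133.176.192.0/21 (133.176.192.0 - 133.176.199.255) does not contain 133.176.229.167
  133.176.192.0/19 (133.176.192.0 - 133.176.223.255) does not contain 133.176.229.167
Longest matching prefix is /16 -> next hop CORE.

CORE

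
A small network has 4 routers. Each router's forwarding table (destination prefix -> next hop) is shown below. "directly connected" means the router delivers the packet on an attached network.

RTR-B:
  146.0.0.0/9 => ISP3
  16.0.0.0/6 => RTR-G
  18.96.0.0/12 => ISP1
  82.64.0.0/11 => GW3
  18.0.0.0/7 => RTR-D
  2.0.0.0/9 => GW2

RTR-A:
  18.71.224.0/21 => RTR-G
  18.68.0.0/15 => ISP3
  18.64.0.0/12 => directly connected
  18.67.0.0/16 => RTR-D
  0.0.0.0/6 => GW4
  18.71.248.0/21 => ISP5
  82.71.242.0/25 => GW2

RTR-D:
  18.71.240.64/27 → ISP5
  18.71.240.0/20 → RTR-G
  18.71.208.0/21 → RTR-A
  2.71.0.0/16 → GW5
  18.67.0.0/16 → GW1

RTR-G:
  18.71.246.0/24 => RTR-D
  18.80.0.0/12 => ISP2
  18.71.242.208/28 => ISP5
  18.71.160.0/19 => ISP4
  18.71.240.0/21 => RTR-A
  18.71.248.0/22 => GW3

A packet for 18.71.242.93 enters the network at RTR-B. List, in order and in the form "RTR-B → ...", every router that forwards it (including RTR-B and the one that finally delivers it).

At RTR-B: longest match for 18.71.242.93 is 18.0.0.0/7 -> RTR-D
At RTR-D: longest match for 18.71.242.93 is 18.71.240.0/20 -> RTR-G
At RTR-G: longest match for 18.71.242.93 is 18.71.240.0/21 -> RTR-A
At RTR-A: longest match for 18.71.242.93 is 18.64.0.0/12 -> directly connected

RTR-B → RTR-D → RTR-G → RTR-A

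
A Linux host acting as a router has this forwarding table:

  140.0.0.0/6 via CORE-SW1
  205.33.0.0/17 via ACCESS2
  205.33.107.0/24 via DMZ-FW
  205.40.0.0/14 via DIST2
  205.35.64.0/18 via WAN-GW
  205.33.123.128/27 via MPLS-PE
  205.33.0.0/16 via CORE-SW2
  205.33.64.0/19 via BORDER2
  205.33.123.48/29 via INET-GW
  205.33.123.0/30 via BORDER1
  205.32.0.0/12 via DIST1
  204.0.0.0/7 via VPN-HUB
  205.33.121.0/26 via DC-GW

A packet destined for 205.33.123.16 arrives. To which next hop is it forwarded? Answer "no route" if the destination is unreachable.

ACCESS2

Routes whose prefix contains 205.33.123.16:
  204.0.0.0/7 (204.0.0.0 - 205.255.255.255) -> VPN-HUB
  205.32.0.0/12 (205.32.0.0 - 205.47.255.255) -> DIST1
  205.33.0.0/16 (205.33.0.0 - 205.33.255.255) -> CORE-SW2
  205.33.0.0/17 (205.33.0.0 - 205.33.127.255) -> ACCESS2
More-specific entries that do NOT match:
  205.33.123.0/30 (205.33.123.0 - 205.33.123.3) does not contain 205.33.123.16
  205.33.123.48/29 (205.33.123.48 - 205.33.123.55) does not contain 205.33.123.16
  205.33.123.128/27 (205.33.123.128 - 205.33.123.159) does not contain 205.33.123.16
  205.33.121.0/26 (205.33.121.0 - 205.33.121.63) does not contain 205.33.123.16
  205.33.107.0/24 (205.33.107.0 - 205.33.107.255) does not contain 205.33.123.16
  205.33.64.0/19 (205.33.64.0 - 205.33.95.255) does not contain 205.33.123.16
  205.35.64.0/18 (205.35.64.0 - 205.35.127.255) does not contain 205.33.123.16
Longest matching prefix is /17 -> next hop ACCESS2.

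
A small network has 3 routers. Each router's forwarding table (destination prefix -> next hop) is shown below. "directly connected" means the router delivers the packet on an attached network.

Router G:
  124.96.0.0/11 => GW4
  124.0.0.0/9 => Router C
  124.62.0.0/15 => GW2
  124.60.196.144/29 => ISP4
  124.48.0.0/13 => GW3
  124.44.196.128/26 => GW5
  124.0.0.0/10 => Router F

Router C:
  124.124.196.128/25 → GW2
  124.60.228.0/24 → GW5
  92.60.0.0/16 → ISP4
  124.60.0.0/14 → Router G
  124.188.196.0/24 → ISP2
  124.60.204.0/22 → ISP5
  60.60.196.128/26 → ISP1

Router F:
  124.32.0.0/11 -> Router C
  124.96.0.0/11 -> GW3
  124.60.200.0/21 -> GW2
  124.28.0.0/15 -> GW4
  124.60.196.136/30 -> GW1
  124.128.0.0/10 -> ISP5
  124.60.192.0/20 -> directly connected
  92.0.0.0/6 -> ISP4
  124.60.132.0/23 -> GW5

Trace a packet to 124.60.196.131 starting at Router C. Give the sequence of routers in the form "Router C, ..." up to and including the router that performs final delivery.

At Router C: longest match for 124.60.196.131 is 124.60.0.0/14 -> Router G
At Router G: longest match for 124.60.196.131 is 124.0.0.0/10 -> Router F
At Router F: longest match for 124.60.196.131 is 124.60.192.0/20 -> directly connected

Router C, Router G, Router F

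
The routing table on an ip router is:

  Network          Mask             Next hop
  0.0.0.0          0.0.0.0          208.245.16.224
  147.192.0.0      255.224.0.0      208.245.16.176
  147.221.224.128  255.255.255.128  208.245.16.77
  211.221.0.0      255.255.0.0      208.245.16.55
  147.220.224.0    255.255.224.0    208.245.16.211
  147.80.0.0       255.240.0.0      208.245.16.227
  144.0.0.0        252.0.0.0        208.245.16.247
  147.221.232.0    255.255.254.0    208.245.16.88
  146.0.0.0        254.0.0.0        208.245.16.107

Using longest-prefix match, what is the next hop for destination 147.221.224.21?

Routes whose prefix contains 147.221.224.21:
  0.0.0.0/0 (default, matches everything) -> 208.245.16.224
  144.0.0.0/6 (144.0.0.0 - 147.255.255.255) -> 208.245.16.247
  146.0.0.0/7 (146.0.0.0 - 147.255.255.255) -> 208.245.16.107
  147.192.0.0/11 (147.192.0.0 - 147.223.255.255) -> 208.245.16.176
More-specific entries that do NOT match:
  147.221.224.128/25 (147.221.224.128 - 147.221.224.255) does not contain 147.221.224.21
  147.221.232.0/23 (147.221.232.0 - 147.221.233.255) does not contain 147.221.224.21
  147.220.224.0/19 (147.220.224.0 - 147.220.255.255) does not contain 147.221.224.21
  211.221.0.0/16 (211.221.0.0 - 211.221.255.255) does not contain 147.221.224.21
  147.80.0.0/12 (147.80.0.0 - 147.95.255.255) does not contain 147.221.224.21
Longest matching prefix is /11 -> next hop 208.245.16.176.

208.245.16.176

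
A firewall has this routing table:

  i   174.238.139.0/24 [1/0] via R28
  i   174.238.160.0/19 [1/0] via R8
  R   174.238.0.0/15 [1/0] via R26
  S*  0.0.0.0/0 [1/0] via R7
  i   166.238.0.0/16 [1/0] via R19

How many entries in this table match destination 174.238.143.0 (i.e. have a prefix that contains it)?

Prefixes containing 174.238.143.0:
  0.0.0.0/0 (default, matches everything)
  174.238.0.0/15 (174.238.0.0 - 174.239.255.255)
Total matching entries: 2.

2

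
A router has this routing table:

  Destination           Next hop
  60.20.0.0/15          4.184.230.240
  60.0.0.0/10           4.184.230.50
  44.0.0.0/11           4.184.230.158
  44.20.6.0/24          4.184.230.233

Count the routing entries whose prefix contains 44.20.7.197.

1

Prefixes containing 44.20.7.197:
  44.0.0.0/11 (44.0.0.0 - 44.31.255.255)
Total matching entries: 1.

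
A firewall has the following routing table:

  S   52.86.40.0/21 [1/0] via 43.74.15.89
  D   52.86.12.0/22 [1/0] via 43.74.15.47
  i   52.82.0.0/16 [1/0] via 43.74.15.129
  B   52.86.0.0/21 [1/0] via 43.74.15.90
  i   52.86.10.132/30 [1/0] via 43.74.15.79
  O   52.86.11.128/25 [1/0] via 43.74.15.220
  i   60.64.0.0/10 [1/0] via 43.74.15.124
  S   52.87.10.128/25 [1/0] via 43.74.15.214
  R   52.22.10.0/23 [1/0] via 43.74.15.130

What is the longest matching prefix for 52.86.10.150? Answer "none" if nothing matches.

52.86.10.150 is outside every listed prefix and there is no default route.

none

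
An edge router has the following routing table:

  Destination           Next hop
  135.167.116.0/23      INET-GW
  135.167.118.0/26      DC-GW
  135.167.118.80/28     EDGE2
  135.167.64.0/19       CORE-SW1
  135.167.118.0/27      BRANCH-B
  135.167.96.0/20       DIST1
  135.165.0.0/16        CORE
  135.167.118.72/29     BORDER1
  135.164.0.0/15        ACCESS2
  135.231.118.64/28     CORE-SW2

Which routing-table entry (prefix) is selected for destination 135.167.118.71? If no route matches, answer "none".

none

135.167.118.71 is outside every listed prefix and there is no default route.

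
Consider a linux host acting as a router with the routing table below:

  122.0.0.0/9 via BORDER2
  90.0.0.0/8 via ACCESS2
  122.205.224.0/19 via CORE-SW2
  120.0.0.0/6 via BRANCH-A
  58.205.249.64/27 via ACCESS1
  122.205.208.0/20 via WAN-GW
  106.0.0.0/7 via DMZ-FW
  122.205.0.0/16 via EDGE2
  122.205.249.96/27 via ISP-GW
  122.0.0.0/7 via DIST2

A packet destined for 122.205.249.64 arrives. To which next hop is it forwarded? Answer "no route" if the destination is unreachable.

CORE-SW2

Routes whose prefix contains 122.205.249.64:
  120.0.0.0/6 (120.0.0.0 - 123.255.255.255) -> BRANCH-A
  122.0.0.0/7 (122.0.0.0 - 123.255.255.255) -> DIST2
  122.205.0.0/16 (122.205.0.0 - 122.205.255.255) -> EDGE2
  122.205.224.0/19 (122.205.224.0 - 122.205.255.255) -> CORE-SW2
More-specific entries that do NOT match:
  58.205.249.64/27 (58.205.249.64 - 58.205.249.95) does not contain 122.205.249.64
  122.205.249.96/27 (122.205.249.96 - 122.205.249.127) does not contain 122.205.249.64
  122.205.208.0/20 (122.205.208.0 - 122.205.223.255) does not contain 122.205.249.64
Longest matching prefix is /19 -> next hop CORE-SW2.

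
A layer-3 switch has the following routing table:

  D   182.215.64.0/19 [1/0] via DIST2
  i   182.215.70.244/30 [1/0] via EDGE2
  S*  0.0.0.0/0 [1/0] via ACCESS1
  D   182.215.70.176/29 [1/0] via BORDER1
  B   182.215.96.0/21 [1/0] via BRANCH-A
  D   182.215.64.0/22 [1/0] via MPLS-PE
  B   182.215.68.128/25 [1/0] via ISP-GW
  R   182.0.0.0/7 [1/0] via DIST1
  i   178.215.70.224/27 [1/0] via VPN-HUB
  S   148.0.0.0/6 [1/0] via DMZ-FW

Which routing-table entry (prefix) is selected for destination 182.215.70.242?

182.215.64.0/19

Entries matching 182.215.70.242:
  0.0.0.0/0 (default, matches everything)
  182.0.0.0/7 (182.0.0.0 - 183.255.255.255)
  182.215.64.0/19 (182.215.64.0 - 182.215.95.255)
Most specific is 182.215.64.0/19.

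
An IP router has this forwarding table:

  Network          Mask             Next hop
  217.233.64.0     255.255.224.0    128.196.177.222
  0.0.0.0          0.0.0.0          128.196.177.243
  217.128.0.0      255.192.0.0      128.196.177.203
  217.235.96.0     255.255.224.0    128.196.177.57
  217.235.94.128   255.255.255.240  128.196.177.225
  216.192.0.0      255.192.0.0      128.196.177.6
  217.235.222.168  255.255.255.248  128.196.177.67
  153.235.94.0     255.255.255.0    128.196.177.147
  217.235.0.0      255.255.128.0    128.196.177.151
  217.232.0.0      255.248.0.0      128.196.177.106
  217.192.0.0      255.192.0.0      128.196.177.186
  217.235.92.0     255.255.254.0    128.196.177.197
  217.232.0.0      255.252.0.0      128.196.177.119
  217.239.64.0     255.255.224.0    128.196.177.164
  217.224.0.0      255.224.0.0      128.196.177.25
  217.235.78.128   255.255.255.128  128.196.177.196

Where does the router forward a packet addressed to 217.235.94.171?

128.196.177.151

Routes whose prefix contains 217.235.94.171:
  0.0.0.0/0 (default, matches everything) -> 128.196.177.243
  217.192.0.0/10 (217.192.0.0 - 217.255.255.255) -> 128.196.177.186
  217.224.0.0/11 (217.224.0.0 - 217.255.255.255) -> 128.196.177.25
  217.232.0.0/13 (217.232.0.0 - 217.239.255.255) -> 128.196.177.106
  217.232.0.0/14 (217.232.0.0 - 217.235.255.255) -> 128.196.177.119
  217.235.0.0/17 (217.235.0.0 - 217.235.127.255) -> 128.196.177.151
More-specific entries that do NOT match:
  217.235.222.168/29 (217.235.222.168 - 217.235.222.175) does not contain 217.235.94.171
  217.235.94.128/28 (217.235.94.128 - 217.235.94.143) does not contain 217.235.94.171
  217.235.78.128/25 (217.235.78.128 - 217.235.78.255) does not contain 217.235.94.171
  153.235.94.0/24 (153.235.94.0 - 153.235.94.255) does not contain 217.235.94.171
  217.235.92.0/23 (217.235.92.0 - 217.235.93.255) does not contain 217.235.94.171
  217.233.64.0/19 (217.233.64.0 - 217.233.95.255) does not contain 217.235.94.171
  217.235.96.0/19 (217.235.96.0 - 217.235.127.255) does not contain 217.235.94.171
  217.239.64.0/19 (217.239.64.0 - 217.239.95.255) does not contain 217.235.94.171
Longest matching prefix is /17 -> next hop 128.196.177.151.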